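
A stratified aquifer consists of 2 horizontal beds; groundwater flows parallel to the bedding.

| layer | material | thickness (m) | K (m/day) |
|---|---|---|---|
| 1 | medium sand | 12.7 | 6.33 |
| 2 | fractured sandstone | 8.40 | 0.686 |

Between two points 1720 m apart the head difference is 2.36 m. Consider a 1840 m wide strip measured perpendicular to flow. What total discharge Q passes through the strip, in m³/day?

218

Flow is parallel to layering, so each bed carries its own Darcy discharge and the transmissivities add.
Σ(K_i·b_i) = 6.33×12.7 + 0.686×8.40 = 86.15 m²/day.
Hydraulic gradient i = Δh / L = 2.36 / 1720 = 0.001372.
Q = Σ(K_i·b_i) · W · i = 86.15 × 1840 × 0.001372 = 217.5 m³/day.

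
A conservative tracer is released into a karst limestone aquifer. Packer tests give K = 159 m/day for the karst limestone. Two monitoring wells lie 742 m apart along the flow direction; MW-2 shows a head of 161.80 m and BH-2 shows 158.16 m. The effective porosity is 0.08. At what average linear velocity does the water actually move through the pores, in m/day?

Hydraulic gradient i = (161.80 − 158.16) / 742 = 3.64 / 742 = 0.004906.
Darcy flux q = K · i = 159.0 × 0.004906 = 0.7800 m/day.
Seepage velocity v = q / n_e = 0.7800 / 0.08 = 9.750 m/day.

9.75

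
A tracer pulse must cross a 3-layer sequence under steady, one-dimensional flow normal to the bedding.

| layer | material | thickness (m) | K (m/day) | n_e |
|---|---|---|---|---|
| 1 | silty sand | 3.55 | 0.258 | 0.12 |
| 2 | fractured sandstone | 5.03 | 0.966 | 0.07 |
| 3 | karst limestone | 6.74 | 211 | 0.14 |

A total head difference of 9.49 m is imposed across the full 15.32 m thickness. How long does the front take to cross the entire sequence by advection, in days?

With flow normal to the layers, continuity requires the same specific discharge q through every layer.
Σ(b_i/K_i) = 3.55/0.258 + 5.03/0.966 + 6.74/211 = 19.00 d.
q = Δh / Σ(b_i/K_i) = 9.49 / 19.00 = 0.4995 m/day.
In each layer the seepage velocity is v_i = q/n_i, so the layer transit time is t_i = b_i·n_i / q:
  layer 1 (silty sand): t_1 = 3.55 × 0.12 / 0.4995 = 0.8528 d
  layer 2 (fractured sandstone): t_2 = 5.03 × 0.07 / 0.4995 = 0.7049 d
  layer 3 (karst limestone): t_3 = 6.74 × 0.14 / 0.4995 = 1.889 d
Total t = Σ t_i = 3.447 days.

3.45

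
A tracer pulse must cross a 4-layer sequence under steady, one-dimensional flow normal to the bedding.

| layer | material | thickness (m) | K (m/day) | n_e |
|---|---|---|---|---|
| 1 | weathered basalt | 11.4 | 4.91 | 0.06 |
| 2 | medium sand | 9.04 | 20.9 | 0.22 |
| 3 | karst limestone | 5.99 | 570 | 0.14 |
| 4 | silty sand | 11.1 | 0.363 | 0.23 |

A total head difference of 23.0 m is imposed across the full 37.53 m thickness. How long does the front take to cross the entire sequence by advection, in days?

8.79

With flow normal to the layers, continuity requires the same specific discharge q through every layer.
Σ(b_i/K_i) = 11.4/4.91 + 9.04/20.9 + 5.99/570 + 11.1/0.363 = 33.34 d.
q = Δh / Σ(b_i/K_i) = 23.0 / 33.34 = 0.6898 m/day.
In each layer the seepage velocity is v_i = q/n_i, so the layer transit time is t_i = b_i·n_i / q:
  layer 1 (weathered basalt): t_1 = 11.4 × 0.06 / 0.6898 = 0.9916 d
  layer 2 (medium sand): t_2 = 9.04 × 0.22 / 0.6898 = 2.883 d
  layer 3 (karst limestone): t_3 = 5.99 × 0.14 / 0.6898 = 1.216 d
  layer 4 (silty sand): t_4 = 11.1 × 0.23 / 0.6898 = 3.701 d
Total t = Σ t_i = 8.792 days.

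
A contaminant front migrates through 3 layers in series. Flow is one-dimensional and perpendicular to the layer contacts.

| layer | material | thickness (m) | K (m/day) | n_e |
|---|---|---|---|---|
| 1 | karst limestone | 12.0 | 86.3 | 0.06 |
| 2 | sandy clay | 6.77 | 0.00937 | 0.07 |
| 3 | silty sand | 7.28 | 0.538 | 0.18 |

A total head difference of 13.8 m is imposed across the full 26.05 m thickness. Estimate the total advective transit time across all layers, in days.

134

With flow normal to the layers, continuity requires the same specific discharge q through every layer.
Σ(b_i/K_i) = 12.0/86.3 + 6.77/0.00937 + 7.28/0.538 = 736.2 d.
q = Δh / Σ(b_i/K_i) = 13.8 / 736.2 = 0.01875 m/day.
In each layer the seepage velocity is v_i = q/n_i, so the layer transit time is t_i = b_i·n_i / q:
  layer 1 (karst limestone): t_1 = 12.0 × 0.06 / 0.01875 = 38.41 d
  layer 2 (sandy clay): t_2 = 6.77 × 0.07 / 0.01875 = 25.28 d
  layer 3 (silty sand): t_3 = 7.28 × 0.18 / 0.01875 = 69.91 d
Total t = Σ t_i = 133.6 days.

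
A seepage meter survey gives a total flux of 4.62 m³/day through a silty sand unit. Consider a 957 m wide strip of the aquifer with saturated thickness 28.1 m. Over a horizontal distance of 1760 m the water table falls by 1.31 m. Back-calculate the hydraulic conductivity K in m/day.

0.231

Cross-sectional area A = 957 × 28.1 = 26892 m².
Hydraulic gradient i = Δh / L = 1.31 / 1760 = 0.0007443.
From Q = K·A·i, K = Q / (A·i) = 4.62 / (26892 × 0.0007443) = 0.2308 m/day.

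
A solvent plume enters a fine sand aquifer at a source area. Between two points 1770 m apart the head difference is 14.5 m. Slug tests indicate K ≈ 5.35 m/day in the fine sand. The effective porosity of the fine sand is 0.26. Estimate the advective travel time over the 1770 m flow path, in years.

28.7

Hydraulic gradient i = Δh / L = 14.5 / 1770 = 0.008192.
Darcy flux q = K · i = 5.350 × 0.008192 = 0.04383 m/day.
Seepage velocity v = q / n_e = 0.04383 / 0.26 = 0.1686 m/day.
Travel time t = L / v = 1770 / 0.1686 = 10500 days = 28.75 years.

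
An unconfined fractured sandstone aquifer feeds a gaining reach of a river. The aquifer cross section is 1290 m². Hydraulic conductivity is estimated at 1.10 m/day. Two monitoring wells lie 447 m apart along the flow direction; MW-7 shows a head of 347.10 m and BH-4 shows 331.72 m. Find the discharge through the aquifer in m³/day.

Hydraulic gradient i = (347.10 − 331.72) / 447 = 15.38 / 447 = 0.03441.
Darcy's law: Q = K · A · i = 1.100 × 1290 × 0.03441 = 48.82 m³/day.

48.8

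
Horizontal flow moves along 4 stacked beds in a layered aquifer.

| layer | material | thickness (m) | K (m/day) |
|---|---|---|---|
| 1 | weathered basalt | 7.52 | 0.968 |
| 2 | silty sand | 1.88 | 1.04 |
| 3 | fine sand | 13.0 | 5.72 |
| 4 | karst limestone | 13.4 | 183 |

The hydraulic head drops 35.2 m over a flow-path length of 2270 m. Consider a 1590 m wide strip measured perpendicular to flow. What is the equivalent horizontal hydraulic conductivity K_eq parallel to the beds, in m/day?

Flow is parallel to layering, so each bed carries its own Darcy discharge and the transmissivities add.
Σ(K_i·b_i) = 0.968×7.52 + 1.04×1.88 + 5.72×13.0 + 183×13.4 = 2536 m²/day.
Total thickness b = 35.80 m, so K_eq = Σ(K_i·b_i)/b = 70.83 m/day.

70.8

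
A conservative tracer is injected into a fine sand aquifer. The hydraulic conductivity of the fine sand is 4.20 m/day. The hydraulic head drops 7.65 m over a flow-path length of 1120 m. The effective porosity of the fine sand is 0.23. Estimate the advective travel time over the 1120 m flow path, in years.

Hydraulic gradient i = Δh / L = 7.65 / 1120 = 0.006830.
Darcy flux q = K · i = 4.200 × 0.006830 = 0.02869 m/day.
Seepage velocity v = q / n_e = 0.02869 / 0.23 = 0.1247 m/day.
Travel time t = L / v = 1120 / 0.1247 = 8980 days = 24.58 years.

24.6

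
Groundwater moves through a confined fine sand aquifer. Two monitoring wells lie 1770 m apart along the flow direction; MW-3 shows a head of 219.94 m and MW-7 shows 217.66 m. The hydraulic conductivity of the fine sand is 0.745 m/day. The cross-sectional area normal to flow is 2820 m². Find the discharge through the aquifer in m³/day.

Hydraulic gradient i = (219.94 − 217.66) / 1770 = 2.28 / 1770 = 0.001288.
Darcy's law: Q = K · A · i = 0.7450 × 2820 × 0.001288 = 2.706 m³/day.

2.71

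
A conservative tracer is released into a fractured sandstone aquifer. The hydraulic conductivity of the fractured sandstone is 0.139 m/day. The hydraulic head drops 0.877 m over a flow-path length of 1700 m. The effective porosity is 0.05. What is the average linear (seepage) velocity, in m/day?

Hydraulic gradient i = Δh / L = 0.877 / 1700 = 0.0005159.
Darcy flux q = K · i = 0.1390 × 0.0005159 = 7.171e-05 m/day.
Seepage velocity v = q / n_e = 7.171e-05 / 0.05 = 0.001434 m/day.

0.00143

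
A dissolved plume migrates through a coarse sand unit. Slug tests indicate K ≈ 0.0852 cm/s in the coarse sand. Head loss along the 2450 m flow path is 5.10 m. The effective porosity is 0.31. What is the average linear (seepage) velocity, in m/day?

0.494

Convert K: 0.0852 cm/s × 864 = 73.61 m/day.
Hydraulic gradient i = Δh / L = 5.10 / 2450 = 0.002082.
Darcy flux q = K · i = 73.61 × 0.002082 = 0.1532 m/day.
Seepage velocity v = q / n_e = 0.1532 / 0.31 = 0.4943 m/day.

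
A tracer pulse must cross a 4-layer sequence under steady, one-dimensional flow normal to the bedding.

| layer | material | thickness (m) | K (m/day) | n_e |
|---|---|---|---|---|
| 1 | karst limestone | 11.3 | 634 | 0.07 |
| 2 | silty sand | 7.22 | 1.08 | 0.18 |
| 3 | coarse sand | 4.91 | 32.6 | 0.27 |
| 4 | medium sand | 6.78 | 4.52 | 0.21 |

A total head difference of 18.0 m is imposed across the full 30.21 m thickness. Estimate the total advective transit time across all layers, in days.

With flow normal to the layers, continuity requires the same specific discharge q through every layer.
Σ(b_i/K_i) = 11.3/634 + 7.22/1.08 + 4.91/32.6 + 6.78/4.52 = 8.354 d.
q = Δh / Σ(b_i/K_i) = 18.0 / 8.354 = 2.155 m/day.
In each layer the seepage velocity is v_i = q/n_i, so the layer transit time is t_i = b_i·n_i / q:
  layer 1 (karst limestone): t_1 = 11.3 × 0.07 / 2.155 = 0.3671 d
  layer 2 (silty sand): t_2 = 7.22 × 0.18 / 2.155 = 0.6031 d
  layer 3 (coarse sand): t_3 = 4.91 × 0.27 / 2.155 = 0.6152 d
  layer 4 (medium sand): t_4 = 6.78 × 0.21 / 2.155 = 0.6608 d
Total t = Σ t_i = 2.246 days.

2.25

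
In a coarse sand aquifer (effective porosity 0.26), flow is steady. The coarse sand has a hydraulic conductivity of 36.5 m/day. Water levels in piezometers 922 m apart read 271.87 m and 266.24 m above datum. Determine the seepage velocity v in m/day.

Hydraulic gradient i = (271.87 − 266.24) / 922 = 5.63 / 922 = 0.006106.
Darcy flux q = K · i = 36.50 × 0.006106 = 0.2229 m/day.
Seepage velocity v = q / n_e = 0.2229 / 0.26 = 0.8572 m/day.

0.857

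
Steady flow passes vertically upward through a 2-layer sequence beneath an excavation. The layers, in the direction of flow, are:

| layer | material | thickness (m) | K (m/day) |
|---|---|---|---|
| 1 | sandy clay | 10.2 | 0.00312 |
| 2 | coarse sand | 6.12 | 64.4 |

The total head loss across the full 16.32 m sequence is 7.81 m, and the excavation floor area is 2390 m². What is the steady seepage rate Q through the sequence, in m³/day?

5.71

Flow is perpendicular to layering, so the layers act in series and the equivalent K is the thickness-weighted harmonic mean.
Total thickness L = 10.2 + 6.12 = 16.32 m.
Σ(b_i/K_i) = 10.2/0.00312 + 6.12/64.4 = 3269 d.
K_eq = L / Σ(b_i/K_i) = 16.32 / 3269 = 0.004992 m/day.
Q = K_eq · A · (Δh/L) = 0.004992 × 2390 × (7.81/16.32) = 5.709 m³/day.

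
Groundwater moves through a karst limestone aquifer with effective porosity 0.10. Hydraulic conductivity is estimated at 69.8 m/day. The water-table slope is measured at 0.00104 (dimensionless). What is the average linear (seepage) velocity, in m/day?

0.726

Hydraulic gradient i = 0.00104.
Darcy flux q = K · i = 69.80 × 0.001040 = 0.07259 m/day.
Seepage velocity v = q / n_e = 0.07259 / 0.10 = 0.7259 m/day.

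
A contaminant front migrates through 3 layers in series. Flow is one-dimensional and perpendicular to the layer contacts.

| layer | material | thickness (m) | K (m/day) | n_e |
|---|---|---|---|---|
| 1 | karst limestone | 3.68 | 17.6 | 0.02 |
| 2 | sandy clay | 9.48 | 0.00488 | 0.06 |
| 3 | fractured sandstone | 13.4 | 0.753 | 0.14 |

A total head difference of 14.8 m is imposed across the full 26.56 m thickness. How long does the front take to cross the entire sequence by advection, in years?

With flow normal to the layers, continuity requires the same specific discharge q through every layer.
Σ(b_i/K_i) = 3.68/17.6 + 9.48/0.00488 + 13.4/0.753 = 1961 d.
q = Δh / Σ(b_i/K_i) = 14.8 / 1961 = 0.007549 m/day.
In each layer the seepage velocity is v_i = q/n_i, so the layer transit time is t_i = b_i·n_i / q:
  layer 1 (karst limestone): t_1 = 3.68 × 0.02 / 0.007549 = 9.750 d
  layer 2 (sandy clay): t_2 = 9.48 × 0.06 / 0.007549 = 75.35 d
  layer 3 (fractured sandstone): t_3 = 13.4 × 0.14 / 0.007549 = 248.5 d
Total t = Σ t_i = 333.6 days = 0.9134 years.

0.913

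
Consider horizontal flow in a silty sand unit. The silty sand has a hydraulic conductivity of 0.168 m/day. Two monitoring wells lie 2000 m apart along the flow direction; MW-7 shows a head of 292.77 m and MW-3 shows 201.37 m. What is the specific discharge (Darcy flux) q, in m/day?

0.00768

Hydraulic gradient i = (292.77 − 201.37) / 2000 = 91.4 / 2000 = 0.04570.
Specific discharge q = K · i = 0.1680 × 0.04570 = 0.007678 m/day.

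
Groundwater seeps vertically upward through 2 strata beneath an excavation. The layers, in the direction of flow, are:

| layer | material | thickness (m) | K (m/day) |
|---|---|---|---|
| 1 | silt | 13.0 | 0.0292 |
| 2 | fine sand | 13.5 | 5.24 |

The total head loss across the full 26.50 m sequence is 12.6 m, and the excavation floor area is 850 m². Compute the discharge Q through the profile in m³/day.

23.9

Flow is perpendicular to layering, so the layers act in series and the equivalent K is the thickness-weighted harmonic mean.
Total thickness L = 13.0 + 13.5 = 26.50 m.
Σ(b_i/K_i) = 13.0/0.0292 + 13.5/5.24 = 447.8 d.
K_eq = L / Σ(b_i/K_i) = 26.50 / 447.8 = 0.05918 m/day.
Q = K_eq · A · (Δh/L) = 0.05918 × 850 × (12.6/26.50) = 23.92 m³/day.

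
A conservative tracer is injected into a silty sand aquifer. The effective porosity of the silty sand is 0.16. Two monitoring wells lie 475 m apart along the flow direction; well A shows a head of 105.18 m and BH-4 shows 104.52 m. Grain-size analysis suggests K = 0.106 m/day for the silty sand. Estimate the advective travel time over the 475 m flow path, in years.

Hydraulic gradient i = (105.18 − 104.52) / 475 = 0.66 / 475 = 0.001389.
Darcy flux q = K · i = 0.1060 × 0.001389 = 0.0001473 m/day.
Seepage velocity v = q / n_e = 0.0001473 / 0.16 = 0.0009205 m/day.
Travel time t = L / v = 475 / 0.0009205 = 5.160e+05 days = 1413 years.

1410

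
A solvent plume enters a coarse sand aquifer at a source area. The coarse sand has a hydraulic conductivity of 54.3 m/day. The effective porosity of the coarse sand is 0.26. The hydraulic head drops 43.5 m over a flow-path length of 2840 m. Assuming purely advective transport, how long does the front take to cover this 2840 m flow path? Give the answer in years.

Hydraulic gradient i = Δh / L = 43.5 / 2840 = 0.01532.
Darcy flux q = K · i = 54.30 × 0.01532 = 0.8317 m/day.
Seepage velocity v = q / n_e = 0.8317 / 0.26 = 3.199 m/day.
Travel time t = L / v = 2840 / 3.199 = 887.8 days = 2.431 years.

2.43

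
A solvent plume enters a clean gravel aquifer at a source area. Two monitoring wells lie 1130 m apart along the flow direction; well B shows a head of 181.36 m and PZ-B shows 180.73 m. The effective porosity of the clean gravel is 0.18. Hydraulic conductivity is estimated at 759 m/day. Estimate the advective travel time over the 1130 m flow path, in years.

Hydraulic gradient i = (181.36 − 180.73) / 1130 = 0.63 / 1130 = 0.0005575.
Darcy flux q = K · i = 759.0 × 0.0005575 = 0.4232 m/day.
Seepage velocity v = q / n_e = 0.4232 / 0.18 = 2.351 m/day.
Travel time t = L / v = 1130 / 2.351 = 480.7 days = 1.316 years.

1.32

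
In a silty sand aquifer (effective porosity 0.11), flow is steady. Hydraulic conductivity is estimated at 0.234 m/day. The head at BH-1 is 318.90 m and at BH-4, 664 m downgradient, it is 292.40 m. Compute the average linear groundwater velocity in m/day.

0.0849

Hydraulic gradient i = (318.90 − 292.40) / 664 = 26.5 / 664 = 0.03991.
Darcy flux q = K · i = 0.2340 × 0.03991 = 0.009339 m/day.
Seepage velocity v = q / n_e = 0.009339 / 0.11 = 0.08490 m/day.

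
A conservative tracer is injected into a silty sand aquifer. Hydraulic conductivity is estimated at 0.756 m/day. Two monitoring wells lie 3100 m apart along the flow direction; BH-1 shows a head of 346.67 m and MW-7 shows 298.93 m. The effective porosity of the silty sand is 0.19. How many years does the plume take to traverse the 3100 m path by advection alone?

139

Hydraulic gradient i = (346.67 − 298.93) / 3100 = 47.74 / 3100 = 0.01540.
Darcy flux q = K · i = 0.7560 × 0.01540 = 0.01164 m/day.
Seepage velocity v = q / n_e = 0.01164 / 0.19 = 0.06128 m/day.
Travel time t = L / v = 3100 / 0.06128 = 50591 days = 138.5 years.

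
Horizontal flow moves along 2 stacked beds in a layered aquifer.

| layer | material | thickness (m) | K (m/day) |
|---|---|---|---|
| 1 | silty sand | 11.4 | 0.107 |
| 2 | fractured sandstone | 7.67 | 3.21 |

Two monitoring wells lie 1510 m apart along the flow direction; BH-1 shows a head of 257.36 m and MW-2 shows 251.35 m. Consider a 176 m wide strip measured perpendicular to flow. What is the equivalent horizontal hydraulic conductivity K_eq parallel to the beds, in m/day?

1.36

Flow is parallel to layering, so each bed carries its own Darcy discharge and the transmissivities add.
Σ(K_i·b_i) = 0.107×11.4 + 3.21×7.67 = 25.84 m²/day.
Total thickness b = 19.07 m, so K_eq = Σ(K_i·b_i)/b = 1.355 m/day.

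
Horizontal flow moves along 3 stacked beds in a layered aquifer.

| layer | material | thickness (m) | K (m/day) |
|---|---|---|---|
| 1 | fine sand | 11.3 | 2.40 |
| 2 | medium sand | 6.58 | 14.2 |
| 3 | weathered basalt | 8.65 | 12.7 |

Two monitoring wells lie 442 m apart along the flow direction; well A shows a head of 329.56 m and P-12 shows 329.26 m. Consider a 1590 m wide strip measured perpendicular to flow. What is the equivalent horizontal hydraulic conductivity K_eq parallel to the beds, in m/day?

8.68

Flow is parallel to layering, so each bed carries its own Darcy discharge and the transmissivities add.
Σ(K_i·b_i) = 2.40×11.3 + 14.2×6.58 + 12.7×8.65 = 230.4 m²/day.
Total thickness b = 26.53 m, so K_eq = Σ(K_i·b_i)/b = 8.685 m/day.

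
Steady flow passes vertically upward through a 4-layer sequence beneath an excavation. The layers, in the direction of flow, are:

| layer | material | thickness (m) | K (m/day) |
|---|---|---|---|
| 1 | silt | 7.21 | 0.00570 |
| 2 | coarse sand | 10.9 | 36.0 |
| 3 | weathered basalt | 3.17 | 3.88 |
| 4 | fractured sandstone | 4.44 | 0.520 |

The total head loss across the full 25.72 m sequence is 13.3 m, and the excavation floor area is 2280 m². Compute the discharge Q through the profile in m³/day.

23.8

Flow is perpendicular to layering, so the layers act in series and the equivalent K is the thickness-weighted harmonic mean.
Total thickness L = 7.21 + 10.9 + 3.17 + 4.44 = 25.72 m.
Σ(b_i/K_i) = 7.21/0.00570 + 10.9/36.0 + 3.17/3.88 + 4.44/0.520 = 1275 d.
K_eq = L / Σ(b_i/K_i) = 25.72 / 1275 = 0.02018 m/day.
Q = K_eq · A · (Δh/L) = 0.02018 × 2280 × (13.3/25.72) = 23.79 m³/day.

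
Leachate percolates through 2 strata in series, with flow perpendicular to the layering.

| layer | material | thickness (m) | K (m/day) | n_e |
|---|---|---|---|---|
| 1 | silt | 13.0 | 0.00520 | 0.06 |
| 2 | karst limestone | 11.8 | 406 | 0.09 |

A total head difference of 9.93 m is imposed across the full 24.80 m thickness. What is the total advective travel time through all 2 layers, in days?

With flow normal to the layers, continuity requires the same specific discharge q through every layer.
Σ(b_i/K_i) = 13.0/0.00520 + 11.8/406 = 2500 d.
q = Δh / Σ(b_i/K_i) = 9.93 / 2500 = 0.003972 m/day.
In each layer the seepage velocity is v_i = q/n_i, so the layer transit time is t_i = b_i·n_i / q:
  layer 1 (silt): t_1 = 13.0 × 0.06 / 0.003972 = 196.4 d
  layer 2 (karst limestone): t_2 = 11.8 × 0.09 / 0.003972 = 267.4 d
Total t = Σ t_i = 463.8 days.

464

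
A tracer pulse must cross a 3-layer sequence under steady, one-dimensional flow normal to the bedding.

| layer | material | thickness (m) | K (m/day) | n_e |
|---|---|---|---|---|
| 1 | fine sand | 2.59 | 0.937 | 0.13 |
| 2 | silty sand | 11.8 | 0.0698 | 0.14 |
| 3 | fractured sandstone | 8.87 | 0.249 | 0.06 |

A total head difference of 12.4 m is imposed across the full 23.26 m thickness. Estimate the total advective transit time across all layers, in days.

With flow normal to the layers, continuity requires the same specific discharge q through every layer.
Σ(b_i/K_i) = 2.59/0.937 + 11.8/0.0698 + 8.87/0.249 = 207.4 d.
q = Δh / Σ(b_i/K_i) = 12.4 / 207.4 = 0.05978 m/day.
In each layer the seepage velocity is v_i = q/n_i, so the layer transit time is t_i = b_i·n_i / q:
  layer 1 (fine sand): t_1 = 2.59 × 0.13 / 0.05978 = 5.633 d
  layer 2 (silty sand): t_2 = 11.8 × 0.14 / 0.05978 = 27.64 d
  layer 3 (fractured sandstone): t_3 = 8.87 × 0.06 / 0.05978 = 8.903 d
Total t = Σ t_i = 42.17 days.

42.2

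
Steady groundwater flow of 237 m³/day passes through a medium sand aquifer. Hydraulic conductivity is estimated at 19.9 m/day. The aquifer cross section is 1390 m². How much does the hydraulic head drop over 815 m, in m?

From Q = K·A·i, i = Q / (K·A) = 237 / (19.90 × 1390) = 0.008568.
Head loss Δh = i · L = 0.008568 × 815 = 6.983 m.

6.98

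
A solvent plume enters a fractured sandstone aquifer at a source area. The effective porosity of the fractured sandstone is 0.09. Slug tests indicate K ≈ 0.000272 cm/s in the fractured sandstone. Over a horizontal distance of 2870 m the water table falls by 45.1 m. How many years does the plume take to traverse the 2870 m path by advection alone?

191

Convert K: 0.000272 cm/s × 864 = 0.2350 m/day.
Hydraulic gradient i = Δh / L = 45.1 / 2870 = 0.01571.
Darcy flux q = K · i = 0.2350 × 0.01571 = 0.003693 m/day.
Seepage velocity v = q / n_e = 0.003693 / 0.09 = 0.04103 m/day.
Travel time t = L / v = 2870 / 0.04103 = 69943 days = 191.5 years.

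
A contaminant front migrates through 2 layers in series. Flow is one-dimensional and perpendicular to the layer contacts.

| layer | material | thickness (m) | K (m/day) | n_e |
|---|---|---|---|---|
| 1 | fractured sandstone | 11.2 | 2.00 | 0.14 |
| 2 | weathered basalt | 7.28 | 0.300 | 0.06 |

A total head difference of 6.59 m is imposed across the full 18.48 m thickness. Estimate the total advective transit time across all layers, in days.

9.09

With flow normal to the layers, continuity requires the same specific discharge q through every layer.
Σ(b_i/K_i) = 11.2/2.00 + 7.28/0.300 = 29.87 d.
q = Δh / Σ(b_i/K_i) = 6.59 / 29.87 = 0.2206 m/day.
In each layer the seepage velocity is v_i = q/n_i, so the layer transit time is t_i = b_i·n_i / q:
  layer 1 (fractured sandstone): t_1 = 11.2 × 0.14 / 0.2206 = 7.106 d
  layer 2 (weathered basalt): t_2 = 7.28 × 0.06 / 0.2206 = 1.980 d
Total t = Σ t_i = 9.086 days.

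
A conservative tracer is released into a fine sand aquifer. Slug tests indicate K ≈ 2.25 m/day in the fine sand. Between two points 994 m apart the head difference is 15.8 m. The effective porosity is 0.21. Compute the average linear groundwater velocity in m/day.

0.170

Hydraulic gradient i = Δh / L = 15.8 / 994 = 0.01590.
Darcy flux q = K · i = 2.250 × 0.01590 = 0.03576 m/day.
Seepage velocity v = q / n_e = 0.03576 / 0.21 = 0.1703 m/day.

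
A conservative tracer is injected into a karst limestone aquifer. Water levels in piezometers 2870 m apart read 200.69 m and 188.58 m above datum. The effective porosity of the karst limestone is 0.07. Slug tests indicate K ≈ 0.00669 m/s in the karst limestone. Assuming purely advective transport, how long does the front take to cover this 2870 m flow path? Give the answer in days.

82.4

Convert K: 0.00669 m/s × 86400 = 578.0 m/day.
Hydraulic gradient i = (200.69 − 188.58) / 2870 = 12.11 / 2870 = 0.004220.
Darcy flux q = K · i = 578.0 × 0.004220 = 2.439 m/day.
Seepage velocity v = q / n_e = 2.439 / 0.07 = 34.84 m/day.
Travel time t = L / v = 2870 / 34.84 = 82.37 days.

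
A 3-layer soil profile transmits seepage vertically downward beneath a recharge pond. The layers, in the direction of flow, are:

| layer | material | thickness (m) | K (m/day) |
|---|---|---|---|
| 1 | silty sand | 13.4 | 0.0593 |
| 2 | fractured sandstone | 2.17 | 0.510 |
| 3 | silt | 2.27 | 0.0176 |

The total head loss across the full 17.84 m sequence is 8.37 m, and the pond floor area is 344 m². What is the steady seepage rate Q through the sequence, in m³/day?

8.02

Flow is perpendicular to layering, so the layers act in series and the equivalent K is the thickness-weighted harmonic mean.
Total thickness L = 13.4 + 2.17 + 2.27 = 17.84 m.
Σ(b_i/K_i) = 13.4/0.0593 + 2.17/0.510 + 2.27/0.0176 = 359.2 d.
K_eq = L / Σ(b_i/K_i) = 17.84 / 359.2 = 0.04967 m/day.
Q = K_eq · A · (Δh/L) = 0.04967 × 344 × (8.37/17.84) = 8.016 m³/day.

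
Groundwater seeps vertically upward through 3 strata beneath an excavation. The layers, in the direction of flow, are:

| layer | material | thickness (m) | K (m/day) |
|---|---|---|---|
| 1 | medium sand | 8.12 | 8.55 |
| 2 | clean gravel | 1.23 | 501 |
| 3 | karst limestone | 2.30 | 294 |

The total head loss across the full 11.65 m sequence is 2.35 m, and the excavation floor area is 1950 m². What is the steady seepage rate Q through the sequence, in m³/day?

Flow is perpendicular to layering, so the layers act in series and the equivalent K is the thickness-weighted harmonic mean.
Total thickness L = 8.12 + 1.23 + 2.30 = 11.65 m.
Σ(b_i/K_i) = 8.12/8.55 + 1.23/501 + 2.30/294 = 0.9600 d.
K_eq = L / Σ(b_i/K_i) = 11.65 / 0.9600 = 12.14 m/day.
Q = K_eq · A · (Δh/L) = 12.14 × 1950 × (2.35/11.65) = 4774 m³/day.

4770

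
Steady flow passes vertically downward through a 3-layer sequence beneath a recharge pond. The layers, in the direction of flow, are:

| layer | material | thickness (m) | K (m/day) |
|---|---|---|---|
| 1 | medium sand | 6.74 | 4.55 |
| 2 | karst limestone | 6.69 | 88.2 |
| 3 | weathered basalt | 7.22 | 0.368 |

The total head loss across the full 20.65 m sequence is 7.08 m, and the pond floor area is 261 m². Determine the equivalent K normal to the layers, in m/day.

0.975

Flow is perpendicular to layering, so the layers act in series and the equivalent K is the thickness-weighted harmonic mean.
Total thickness L = 6.74 + 6.69 + 7.22 = 20.65 m.
Σ(b_i/K_i) = 6.74/4.55 + 6.69/88.2 + 7.22/0.368 = 21.18 d.
K_eq = L / Σ(b_i/K_i) = 20.65 / 21.18 = 0.9751 m/day.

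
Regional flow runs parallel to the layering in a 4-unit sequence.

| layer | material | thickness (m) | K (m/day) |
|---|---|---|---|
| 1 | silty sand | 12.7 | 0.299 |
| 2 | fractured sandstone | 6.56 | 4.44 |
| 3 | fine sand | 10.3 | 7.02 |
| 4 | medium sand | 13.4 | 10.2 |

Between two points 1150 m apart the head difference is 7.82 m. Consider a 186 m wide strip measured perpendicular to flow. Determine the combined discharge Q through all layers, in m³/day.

Flow is parallel to layering, so each bed carries its own Darcy discharge and the transmissivities add.
Σ(K_i·b_i) = 0.299×12.7 + 4.44×6.56 + 7.02×10.3 + 10.2×13.4 = 241.9 m²/day.
Hydraulic gradient i = Δh / L = 7.82 / 1150 = 0.006800.
Q = Σ(K_i·b_i) · W · i = 241.9 × 186 × 0.006800 = 306.0 m³/day.

306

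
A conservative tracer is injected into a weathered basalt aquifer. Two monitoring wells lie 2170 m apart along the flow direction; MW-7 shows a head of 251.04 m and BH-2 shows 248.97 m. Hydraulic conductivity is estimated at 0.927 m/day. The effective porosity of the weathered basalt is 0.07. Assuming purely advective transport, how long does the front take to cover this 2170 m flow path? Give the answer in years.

Hydraulic gradient i = (251.04 − 248.97) / 2170 = 2.07 / 2170 = 0.0009539.
Darcy flux q = K · i = 0.9270 × 0.0009539 = 0.0008843 m/day.
Seepage velocity v = q / n_e = 0.0008843 / 0.07 = 0.01263 m/day.
Travel time t = L / v = 2170 / 0.01263 = 1.718e+05 days = 470.3 years.

470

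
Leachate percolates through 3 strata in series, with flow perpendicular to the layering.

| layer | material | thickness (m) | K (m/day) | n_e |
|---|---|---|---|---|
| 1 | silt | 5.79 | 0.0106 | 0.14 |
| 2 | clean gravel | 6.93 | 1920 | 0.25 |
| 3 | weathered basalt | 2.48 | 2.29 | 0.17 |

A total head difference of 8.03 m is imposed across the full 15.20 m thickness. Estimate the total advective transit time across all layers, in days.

202

With flow normal to the layers, continuity requires the same specific discharge q through every layer.
Σ(b_i/K_i) = 5.79/0.0106 + 6.93/1920 + 2.48/2.29 = 547.3 d.
q = Δh / Σ(b_i/K_i) = 8.03 / 547.3 = 0.01467 m/day.
In each layer the seepage velocity is v_i = q/n_i, so the layer transit time is t_i = b_i·n_i / q:
  layer 1 (silt): t_1 = 5.79 × 0.14 / 0.01467 = 55.25 d
  layer 2 (clean gravel): t_2 = 6.93 × 0.25 / 0.01467 = 118.1 d
  layer 3 (weathered basalt): t_3 = 2.48 × 0.17 / 0.01467 = 28.74 d
Total t = Σ t_i = 202.1 days.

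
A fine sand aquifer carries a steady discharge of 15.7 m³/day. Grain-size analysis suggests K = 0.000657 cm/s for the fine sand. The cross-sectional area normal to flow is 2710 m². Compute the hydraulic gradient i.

Convert K: 0.000657 cm/s × 864 = 0.5676 m/day.
From Q = K·A·i, i = Q / (K·A) = 15.7 / (0.5676 × 2710) = 0.01021.

0.0102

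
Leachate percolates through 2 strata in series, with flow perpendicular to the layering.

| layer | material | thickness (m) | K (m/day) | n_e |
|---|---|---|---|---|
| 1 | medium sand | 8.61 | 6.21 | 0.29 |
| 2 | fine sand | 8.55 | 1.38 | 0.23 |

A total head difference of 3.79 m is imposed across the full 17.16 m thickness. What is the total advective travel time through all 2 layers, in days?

8.93

With flow normal to the layers, continuity requires the same specific discharge q through every layer.
Σ(b_i/K_i) = 8.61/6.21 + 8.55/1.38 = 7.582 d.
q = Δh / Σ(b_i/K_i) = 3.79 / 7.582 = 0.4999 m/day.
In each layer the seepage velocity is v_i = q/n_i, so the layer transit time is t_i = b_i·n_i / q:
  layer 1 (medium sand): t_1 = 8.61 × 0.29 / 0.4999 = 4.995 d
  layer 2 (fine sand): t_2 = 8.55 × 0.23 / 0.4999 = 3.934 d
Total t = Σ t_i = 8.929 days.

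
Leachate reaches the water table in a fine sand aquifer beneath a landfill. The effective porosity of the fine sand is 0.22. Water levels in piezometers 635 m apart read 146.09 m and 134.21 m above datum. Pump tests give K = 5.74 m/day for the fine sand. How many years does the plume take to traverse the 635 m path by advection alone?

Hydraulic gradient i = (146.09 − 134.21) / 635 = 11.88 / 635 = 0.01871.
Darcy flux q = K · i = 5.740 × 0.01871 = 0.1074 m/day.
Seepage velocity v = q / n_e = 0.1074 / 0.22 = 0.4881 m/day.
Travel time t = L / v = 635 / 0.4881 = 1301 days = 3.562 years.

3.56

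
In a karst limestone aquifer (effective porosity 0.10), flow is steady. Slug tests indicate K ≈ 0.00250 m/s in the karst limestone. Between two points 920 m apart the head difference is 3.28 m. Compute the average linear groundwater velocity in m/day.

Convert K: 0.00250 m/s × 86400 = 216.0 m/day.
Hydraulic gradient i = Δh / L = 3.28 / 920 = 0.003565.
Darcy flux q = K · i = 216.0 × 0.003565 = 0.7701 m/day.
Seepage velocity v = q / n_e = 0.7701 / 0.10 = 7.701 m/day.

7.70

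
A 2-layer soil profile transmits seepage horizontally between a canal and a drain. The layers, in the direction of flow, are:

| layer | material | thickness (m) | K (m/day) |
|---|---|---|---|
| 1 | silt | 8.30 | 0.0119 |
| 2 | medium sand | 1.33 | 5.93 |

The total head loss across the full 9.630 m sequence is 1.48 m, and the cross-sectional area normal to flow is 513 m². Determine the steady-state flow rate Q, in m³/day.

1.09

Flow is perpendicular to layering, so the layers act in series and the equivalent K is the thickness-weighted harmonic mean.
Total thickness L = 8.30 + 1.33 = 9.630 m.
Σ(b_i/K_i) = 8.30/0.0119 + 1.33/5.93 = 697.7 d.
K_eq = L / Σ(b_i/K_i) = 9.630 / 697.7 = 0.01380 m/day.
Q = K_eq · A · (Δh/L) = 0.01380 × 513 × (1.48/9.630) = 1.088 m³/day.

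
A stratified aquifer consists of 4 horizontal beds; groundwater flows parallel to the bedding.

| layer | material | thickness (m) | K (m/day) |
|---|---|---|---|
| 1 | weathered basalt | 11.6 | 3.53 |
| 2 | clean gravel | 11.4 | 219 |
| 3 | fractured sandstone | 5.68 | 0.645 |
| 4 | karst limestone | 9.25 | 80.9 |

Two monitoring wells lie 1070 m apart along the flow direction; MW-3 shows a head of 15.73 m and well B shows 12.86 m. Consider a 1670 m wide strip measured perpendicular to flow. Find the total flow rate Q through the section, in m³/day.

Flow is parallel to layering, so each bed carries its own Darcy discharge and the transmissivities add.
Σ(K_i·b_i) = 3.53×11.6 + 219×11.4 + 0.645×5.68 + 80.9×9.25 = 3290 m²/day.
Hydraulic gradient i = (15.73 − 12.86) / 1070 = 2.87 / 1070 = 0.002682.
Q = Σ(K_i·b_i) · W · i = 3290 × 1670 × 0.002682 = 14735 m³/day.

14700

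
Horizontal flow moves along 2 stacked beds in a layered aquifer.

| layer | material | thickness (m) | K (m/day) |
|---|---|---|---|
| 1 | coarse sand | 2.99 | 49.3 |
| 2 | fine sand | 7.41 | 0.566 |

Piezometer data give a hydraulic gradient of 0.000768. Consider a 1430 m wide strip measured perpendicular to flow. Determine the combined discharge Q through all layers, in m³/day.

166

Flow is parallel to layering, so each bed carries its own Darcy discharge and the transmissivities add.
Σ(K_i·b_i) = 49.3×2.99 + 0.566×7.41 = 151.6 m²/day.
Hydraulic gradient i = 0.000768.
Q = Σ(K_i·b_i) · W · i = 151.6 × 1430 × 0.0007680 = 166.5 m³/day.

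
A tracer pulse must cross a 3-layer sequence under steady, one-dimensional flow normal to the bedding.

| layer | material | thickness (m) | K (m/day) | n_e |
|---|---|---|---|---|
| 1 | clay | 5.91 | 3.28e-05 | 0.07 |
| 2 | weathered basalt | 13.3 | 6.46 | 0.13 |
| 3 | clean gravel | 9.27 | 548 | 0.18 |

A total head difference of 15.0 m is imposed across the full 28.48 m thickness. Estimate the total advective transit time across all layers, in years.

125

With flow normal to the layers, continuity requires the same specific discharge q through every layer.
Σ(b_i/K_i) = 5.91/3.28e-05 + 13.3/6.46 + 9.27/548 = 1.802e+05 d.
q = Δh / Σ(b_i/K_i) = 15.0 / 1.802e+05 = 8.325e-05 m/day.
In each layer the seepage velocity is v_i = q/n_i, so the layer transit time is t_i = b_i·n_i / q:
  layer 1 (clay): t_1 = 5.91 × 0.07 / 8.325e-05 = 4970 d
  layer 2 (weathered basalt): t_2 = 13.3 × 0.13 / 8.325e-05 = 20769 d
  layer 3 (clean gravel): t_3 = 9.27 × 0.18 / 8.325e-05 = 20044 d
Total t = Σ t_i = 45783 days = 125.3 years.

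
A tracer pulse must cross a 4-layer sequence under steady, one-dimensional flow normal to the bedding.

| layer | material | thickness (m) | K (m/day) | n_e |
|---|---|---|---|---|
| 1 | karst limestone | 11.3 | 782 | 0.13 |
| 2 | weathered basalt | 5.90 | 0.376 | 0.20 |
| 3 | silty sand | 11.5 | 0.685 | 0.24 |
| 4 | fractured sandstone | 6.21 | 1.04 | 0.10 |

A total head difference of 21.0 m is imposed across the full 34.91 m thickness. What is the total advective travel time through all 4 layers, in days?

With flow normal to the layers, continuity requires the same specific discharge q through every layer.
Σ(b_i/K_i) = 11.3/782 + 5.90/0.376 + 11.5/0.685 + 6.21/1.04 = 38.47 d.
q = Δh / Σ(b_i/K_i) = 21.0 / 38.47 = 0.5459 m/day.
In each layer the seepage velocity is v_i = q/n_i, so the layer transit time is t_i = b_i·n_i / q:
  layer 1 (karst limestone): t_1 = 11.3 × 0.13 / 0.5459 = 2.691 d
  layer 2 (weathered basalt): t_2 = 5.90 × 0.20 / 0.5459 = 2.161 d
  layer 3 (silty sand): t_3 = 11.5 × 0.24 / 0.5459 = 5.055 d
  layer 4 (fractured sandstone): t_4 = 6.21 × 0.10 / 0.5459 = 1.137 d
Total t = Σ t_i = 11.05 days.

11.0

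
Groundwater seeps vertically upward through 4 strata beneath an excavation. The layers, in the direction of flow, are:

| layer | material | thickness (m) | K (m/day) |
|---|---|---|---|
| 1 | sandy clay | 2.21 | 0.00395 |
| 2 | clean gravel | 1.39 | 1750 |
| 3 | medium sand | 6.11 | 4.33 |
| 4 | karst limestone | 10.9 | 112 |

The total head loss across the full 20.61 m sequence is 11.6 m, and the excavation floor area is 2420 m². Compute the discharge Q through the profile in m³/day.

50.0

Flow is perpendicular to layering, so the layers act in series and the equivalent K is the thickness-weighted harmonic mean.
Total thickness L = 2.21 + 1.39 + 6.11 + 10.9 = 20.61 m.
Σ(b_i/K_i) = 2.21/0.00395 + 1.39/1750 + 6.11/4.33 + 10.9/112 = 561.0 d.
K_eq = L / Σ(b_i/K_i) = 20.61 / 561.0 = 0.03674 m/day.
Q = K_eq · A · (Δh/L) = 0.03674 × 2420 × (11.6/20.61) = 50.04 m³/day.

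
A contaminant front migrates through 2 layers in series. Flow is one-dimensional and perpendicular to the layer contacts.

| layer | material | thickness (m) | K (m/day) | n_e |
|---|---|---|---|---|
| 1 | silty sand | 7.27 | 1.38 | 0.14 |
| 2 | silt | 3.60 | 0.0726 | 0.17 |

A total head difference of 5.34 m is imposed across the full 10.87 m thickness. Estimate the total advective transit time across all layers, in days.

16.7

With flow normal to the layers, continuity requires the same specific discharge q through every layer.
Σ(b_i/K_i) = 7.27/1.38 + 3.60/0.0726 = 54.85 d.
q = Δh / Σ(b_i/K_i) = 5.34 / 54.85 = 0.09735 m/day.
In each layer the seepage velocity is v_i = q/n_i, so the layer transit time is t_i = b_i·n_i / q:
  layer 1 (silty sand): t_1 = 7.27 × 0.14 / 0.09735 = 10.46 d
  layer 2 (silt): t_2 = 3.60 × 0.17 / 0.09735 = 6.287 d
Total t = Σ t_i = 16.74 days.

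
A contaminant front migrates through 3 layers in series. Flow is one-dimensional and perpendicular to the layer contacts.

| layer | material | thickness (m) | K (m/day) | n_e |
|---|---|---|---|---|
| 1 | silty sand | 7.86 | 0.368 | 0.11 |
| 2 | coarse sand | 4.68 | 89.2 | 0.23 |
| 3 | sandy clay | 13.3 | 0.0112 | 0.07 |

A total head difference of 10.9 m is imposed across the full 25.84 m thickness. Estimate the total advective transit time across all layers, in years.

0.872

With flow normal to the layers, continuity requires the same specific discharge q through every layer.
Σ(b_i/K_i) = 7.86/0.368 + 4.68/89.2 + 13.3/0.0112 = 1209 d.
q = Δh / Σ(b_i/K_i) = 10.9 / 1209 = 0.009016 m/day.
In each layer the seepage velocity is v_i = q/n_i, so the layer transit time is t_i = b_i·n_i / q:
  layer 1 (silty sand): t_1 = 7.86 × 0.11 / 0.009016 = 95.89 d
  layer 2 (coarse sand): t_2 = 4.68 × 0.23 / 0.009016 = 119.4 d
  layer 3 (sandy clay): t_3 = 13.3 × 0.07 / 0.009016 = 103.3 d
Total t = Σ t_i = 318.5 days = 0.8721 years.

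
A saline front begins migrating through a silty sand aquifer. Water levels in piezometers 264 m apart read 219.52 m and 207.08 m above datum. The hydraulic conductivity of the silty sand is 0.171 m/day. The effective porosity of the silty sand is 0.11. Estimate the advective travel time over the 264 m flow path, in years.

9.87

Hydraulic gradient i = (219.52 − 207.08) / 264 = 12.44 / 264 = 0.04712.
Darcy flux q = K · i = 0.1710 × 0.04712 = 0.008058 m/day.
Seepage velocity v = q / n_e = 0.008058 / 0.11 = 0.07325 m/day.
Travel time t = L / v = 264 / 0.07325 = 3604 days = 9.867 years.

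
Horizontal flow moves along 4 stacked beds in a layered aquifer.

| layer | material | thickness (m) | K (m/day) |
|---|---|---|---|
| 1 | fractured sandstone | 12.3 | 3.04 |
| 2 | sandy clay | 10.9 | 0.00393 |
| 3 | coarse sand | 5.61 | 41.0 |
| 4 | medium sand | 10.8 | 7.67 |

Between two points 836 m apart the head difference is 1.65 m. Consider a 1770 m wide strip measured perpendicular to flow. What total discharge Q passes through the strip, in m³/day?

Flow is parallel to layering, so each bed carries its own Darcy discharge and the transmissivities add.
Σ(K_i·b_i) = 3.04×12.3 + 0.00393×10.9 + 41.0×5.61 + 7.67×10.8 = 350.3 m²/day.
Hydraulic gradient i = Δh / L = 1.65 / 836 = 0.001974.
Q = Σ(K_i·b_i) · W · i = 350.3 × 1770 × 0.001974 = 1224 m³/day.

1220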